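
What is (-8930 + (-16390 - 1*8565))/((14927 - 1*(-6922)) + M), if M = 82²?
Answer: -33885/28573 ≈ -1.1859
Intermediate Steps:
M = 6724
(-8930 + (-16390 - 1*8565))/((14927 - 1*(-6922)) + M) = (-8930 + (-16390 - 1*8565))/((14927 - 1*(-6922)) + 6724) = (-8930 + (-16390 - 8565))/((14927 + 6922) + 6724) = (-8930 - 24955)/(21849 + 6724) = -33885/28573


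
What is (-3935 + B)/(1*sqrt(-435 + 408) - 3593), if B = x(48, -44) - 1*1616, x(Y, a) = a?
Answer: 20102835/12909676 + 16785*I*sqrt(3)/12909676 ≈ 1.5572 + 0.002252*I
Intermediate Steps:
B = -1660 (B = -44 - 1*1616 = -44 - 1616 = -1660)
(-3935 + B)/(1*sqrt(-435 + 408) - 3593) = (-3935 - 1660)/(1*sqrt(-435 + 408) - 3593) = -5595/(1*sqrt(-27) - 3593) = -5595/(1*(3*I*sqrt(3)) - 3593) = -5595/(3*I*sqrt(3) - 3593) = -5595/(-3593 + 3*I*sqrt(3))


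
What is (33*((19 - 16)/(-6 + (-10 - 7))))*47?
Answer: -4653/23 ≈ -202.30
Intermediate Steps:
(33*((19 - 16)/(-6 + (-10 - 7))))*47 = (33*(3/(-6 - 17)))*47 = (33*(3/(-23)))*47 = (33*(3*(-1/23)))*47 = (33*(-3/23))*47 = -99/23*47 = -4653/23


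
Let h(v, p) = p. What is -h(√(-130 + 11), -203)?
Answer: 203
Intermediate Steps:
-h(√(-130 + 11), -203) = -1*(-203) = 203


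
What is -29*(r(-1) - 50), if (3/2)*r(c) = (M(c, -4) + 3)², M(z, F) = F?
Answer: 4292/3 ≈ 1430.7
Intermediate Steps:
r(c) = ⅔ (r(c) = 2*(-4 + 3)²/3 = (⅔)*(-1)² = (⅔)*1 = ⅔)
-29*(r(-1) - 50) = -29*(⅔ - 50) = -29*(-148/3) = 4292/3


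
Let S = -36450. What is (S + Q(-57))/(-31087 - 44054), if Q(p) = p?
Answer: 12169/25047 ≈ 0.48585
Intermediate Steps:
(S + Q(-57))/(-31087 - 44054) = (-36450 - 57)/(-31087 - 44054) = -36507/(-75141) = -36507*(-1/75141) = 12169/25047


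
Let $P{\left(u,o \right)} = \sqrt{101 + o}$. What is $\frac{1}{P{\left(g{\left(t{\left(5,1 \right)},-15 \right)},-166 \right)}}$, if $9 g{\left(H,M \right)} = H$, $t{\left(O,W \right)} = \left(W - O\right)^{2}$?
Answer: $- \frac{i \sqrt{65}}{65} \approx - 0.12403 i$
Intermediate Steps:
$g{\left(H,M \right)} = \frac{H}{9}$
$\frac{1}{P{\left(g{\left(t{\left(5,1 \right)},-15 \right)},-166 \right)}} = \frac{1}{\sqrt{101 - 166}} = \frac{1}{\sqrt{-65}} = \frac{1}{i \sqrt{65}} = - \frac{i \sqrt{65}}{65}$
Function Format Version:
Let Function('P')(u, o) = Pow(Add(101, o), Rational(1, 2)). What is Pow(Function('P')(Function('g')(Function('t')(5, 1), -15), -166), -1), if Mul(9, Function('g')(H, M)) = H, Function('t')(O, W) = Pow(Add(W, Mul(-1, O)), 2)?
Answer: Mul(Rational(-1, 65), I, Pow(65, Rational(1, 2))) ≈ Mul(-0.12403, I)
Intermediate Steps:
Function('g')(H, M) = Mul(Rational(1, 9), H)
Pow(Function('P')(Function('g')(Function('t')(5, 1), -15), -166), -1) = Pow(Pow(Add(101, -166), Rational(1, 2)), -1) = Pow(Pow(-65, Rational(1, 2)), -1) = Pow(Mul(I, Pow(65, Rational(1, 2))), -1) = Mul(Rational(-1, 65), I, Pow(65, Rational(1, 2)))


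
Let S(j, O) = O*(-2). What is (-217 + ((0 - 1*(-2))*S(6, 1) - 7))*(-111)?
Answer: 25308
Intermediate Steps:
S(j, O) = -2*O
(-217 + ((0 - 1*(-2))*S(6, 1) - 7))*(-111) = (-217 + ((0 - 1*(-2))*(-2*1) - 7))*(-111) = (-217 + ((0 + 2)*(-2) - 7))*(-111) = (-217 + (2*(-2) - 7))*(-111) = (-217 + (-4 - 7))*(-111) = (-217 - 11)*(-111) = -228*(-111) = 25308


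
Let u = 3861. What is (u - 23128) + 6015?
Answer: -13252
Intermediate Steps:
(u - 23128) + 6015 = (3861 - 23128) + 6015 = -19267 + 6015 = -13252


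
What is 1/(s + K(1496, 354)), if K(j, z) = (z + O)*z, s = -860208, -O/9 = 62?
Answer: -1/932424 ≈ -1.0725e-6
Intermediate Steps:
O = -558 (O = -9*62 = -558)
K(j, z) = z*(-558 + z) (K(j, z) = (z - 558)*z = (-558 + z)*z = z*(-558 + z))
1/(s + K(1496, 354)) = 1/(-860208 + 354*(-558 + 354)) = 1/(-860208 + 354*(-204)) = 1/(-860208 - 72216) = 1/(-932424) = -1/932424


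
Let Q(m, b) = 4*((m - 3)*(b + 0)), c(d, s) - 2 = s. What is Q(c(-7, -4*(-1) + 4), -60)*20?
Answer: -33600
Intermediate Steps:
c(d, s) = 2 + s
Q(m, b) = 4*b*(-3 + m) (Q(m, b) = 4*((-3 + m)*b) = 4*(b*(-3 + m)) = 4*b*(-3 + m))
Q(c(-7, -4*(-1) + 4), -60)*20 = (4*(-60)*(-3 + (2 + (-4*(-1) + 4))))*20 = (4*(-60)*(-3 + (2 + (4 + 4))))*20 = (4*(-60)*(-3 + (2 + 8)))*20 = (4*(-60)*(-3 + 10))*20 = (4*(-60)*7)*20 = -1680*20 = -33600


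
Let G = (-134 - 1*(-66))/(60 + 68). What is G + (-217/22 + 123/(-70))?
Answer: -149713/12320 ≈ -12.152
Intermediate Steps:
G = -17/32 (G = (-134 + 66)/128 = -68*1/128 = -17/32 ≈ -0.53125)
G + (-217/22 + 123/(-70)) = -17/32 + (-217/22 + 123/(-70)) = -17/32 + (-217*1/22 + 123*(-1/70)) = -17/32 + (-217/22 - 123/70) = -17/32 - 4474/385 = -149713/12320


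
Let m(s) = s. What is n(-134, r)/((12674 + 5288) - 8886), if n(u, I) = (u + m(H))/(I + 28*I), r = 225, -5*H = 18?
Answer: -172/74026125 ≈ -2.3235e-6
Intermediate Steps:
H = -18/5 (H = -⅕*18 = -18/5 ≈ -3.6000)
n(u, I) = (-18/5 + u)/(29*I) (n(u, I) = (u - 18/5)/(I + 28*I) = (-18/5 + u)/((29*I)) = (-18/5 + u)*(1/(29*I)) = (-18/5 + u)/(29*I))
n(-134, r)/((12674 + 5288) - 8886) = ((1/145)*(-18 + 5*(-134))/225)/((12674 + 5288) - 8886) = ((1/145)*(1/225)*(-18 - 670))/(17962 - 8886) = ((1/145)*(1/225)*(-688))/9076 = -688/32625*1/9076 = -172/74026125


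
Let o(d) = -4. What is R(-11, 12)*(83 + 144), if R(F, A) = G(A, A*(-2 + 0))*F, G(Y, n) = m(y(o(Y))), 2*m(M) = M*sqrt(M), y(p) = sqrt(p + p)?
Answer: -4994*2**(1/4)*I**(3/2) ≈ 4199.4 - 4199.4*I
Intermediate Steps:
y(p) = sqrt(2)*sqrt(p) (y(p) = sqrt(2*p) = sqrt(2)*sqrt(p))
m(M) = M**(3/2)/2 (m(M) = (M*sqrt(M))/2 = M**(3/2)/2)
G(Y, n) = 2*2**(1/4)*I**(3/2) (G(Y, n) = (sqrt(2)*sqrt(-4))**(3/2)/2 = (sqrt(2)*(2*I))**(3/2)/2 = (2*I*sqrt(2))**(3/2)/2 = (4*2**(1/4)*I**(3/2))/2 = 2*2**(1/4)*I**(3/2))
R(F, A) = 2*F*2**(1/4)*I**(3/2) (R(F, A) = (2*2**(1/4)*I**(3/2))*F = 2*F*2**(1/4)*I**(3/2))
R(-11, 12)*(83 + 144) = (2*(-11)*2**(1/4)*I**(3/2))*(83 + 144) = -22*2**(1/4)*I**(3/2)*227 = -4994*2**(1/4)*I**(3/2)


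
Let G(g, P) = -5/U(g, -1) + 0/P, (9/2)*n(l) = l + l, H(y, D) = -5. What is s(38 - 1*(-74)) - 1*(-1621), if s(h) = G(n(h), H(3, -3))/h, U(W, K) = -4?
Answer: 726213/448 ≈ 1621.0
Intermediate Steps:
n(l) = 4*l/9 (n(l) = 2*(l + l)/9 = 2*(2*l)/9 = 4*l/9)
G(g, P) = 5/4 (G(g, P) = -5/(-4) + 0/P = -5*(-¼) + 0 = 5/4 + 0 = 5/4)
s(h) = 5/(4*h)
s(38 - 1*(-74)) - 1*(-1621) = 5/(4*(38 - 1*(-74))) - 1*(-1621) = 5/(4*(38 + 74)) + 1621 = (5/4)/112 + 1621 = (5/4)*(1/112) + 1621 = 5/448 + 1621 = 726213/448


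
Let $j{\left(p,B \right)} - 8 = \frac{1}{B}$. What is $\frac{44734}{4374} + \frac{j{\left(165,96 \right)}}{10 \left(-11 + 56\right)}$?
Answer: $\frac{35849489}{3499200} \approx 10.245$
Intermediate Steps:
$j{\left(p,B \right)} = 8 + \frac{1}{B}$
$\frac{44734}{4374} + \frac{j{\left(165,96 \right)}}{10 \left(-11 + 56\right)} = \frac{44734}{4374} + \frac{8 + \frac{1}{96}}{10 \left(-11 + 56\right)} = 44734 \cdot \frac{1}{4374} + \frac{8 + \frac{1}{96}}{10 \cdot 45} = \frac{22367}{2187} + \frac{769}{96 \cdot 450} = \frac{22367}{2187} + \frac{769}{96} \cdot \frac{1}{450} = \frac{22367}{2187} + \frac{769}{43200} = \frac{35849489}{3499200}$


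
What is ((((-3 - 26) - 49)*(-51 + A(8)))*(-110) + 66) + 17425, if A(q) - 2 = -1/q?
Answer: -808003/2 ≈ -4.0400e+5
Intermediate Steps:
A(q) = 2 - 1/q
((((-3 - 26) - 49)*(-51 + A(8)))*(-110) + 66) + 17425 = ((((-3 - 26) - 49)*(-51 + (2 - 1/8)))*(-110) + 66) + 17425 = (((-29 - 49)*(-51 + (2 - 1*1/8)))*(-110) + 66) + 17425 = (-78*(-51 + (2 - 1/8))*(-110) + 66) + 17425 = (-78*(-51 + 15/8)*(-110) + 66) + 17425 = (-78*(-393/8)*(-110) + 66) + 17425 = ((15327/4)*(-110) + 66) + 17425 = (-842985/2 + 66) + 17425 = -842853/2 + 17425 = -808003/2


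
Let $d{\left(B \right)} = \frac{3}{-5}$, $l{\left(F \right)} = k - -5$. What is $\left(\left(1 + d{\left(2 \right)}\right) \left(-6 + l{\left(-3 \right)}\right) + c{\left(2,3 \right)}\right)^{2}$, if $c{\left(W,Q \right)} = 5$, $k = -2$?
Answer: $\frac{361}{25} \approx 14.44$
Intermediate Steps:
$l{\left(F \right)} = 3$ ($l{\left(F \right)} = -2 - -5 = -2 + 5 = 3$)
$d{\left(B \right)} = - \frac{3}{5}$ ($d{\left(B \right)} = 3 \left(- \frac{1}{5}\right) = - \frac{3}{5}$)
$\left(\left(1 + d{\left(2 \right)}\right) \left(-6 + l{\left(-3 \right)}\right) + c{\left(2,3 \right)}\right)^{2} = \left(\left(1 - \frac{3}{5}\right) \left(-6 + 3\right) + 5\right)^{2} = \left(\frac{2}{5} \left(-3\right) + 5\right)^{2} = \left(- \frac{6}{5} + 5\right)^{2} = \left(\frac{19}{5}\right)^{2} = \frac{361}{25}$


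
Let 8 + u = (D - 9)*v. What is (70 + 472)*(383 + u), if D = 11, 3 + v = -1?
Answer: 198914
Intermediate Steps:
v = -4 (v = -3 - 1 = -4)
u = -16 (u = -8 + (11 - 9)*(-4) = -8 + 2*(-4) = -8 - 8 = -16)
(70 + 472)*(383 + u) = (70 + 472)*(383 - 16) = 542*367 = 198914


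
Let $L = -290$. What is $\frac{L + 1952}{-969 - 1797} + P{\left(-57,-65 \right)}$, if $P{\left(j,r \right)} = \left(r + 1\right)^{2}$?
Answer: $\frac{1887979}{461} \approx 4095.4$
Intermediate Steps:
$P{\left(j,r \right)} = \left(1 + r\right)^{2}$
$\frac{L + 1952}{-969 - 1797} + P{\left(-57,-65 \right)} = \frac{-290 + 1952}{-969 - 1797} + \left(1 - 65\right)^{2} = \frac{1662}{-2766} + \left(-64\right)^{2} = 1662 \left(- \frac{1}{2766}\right) + 4096 = - \frac{277}{461} + 4096 = \frac{1887979}{461}$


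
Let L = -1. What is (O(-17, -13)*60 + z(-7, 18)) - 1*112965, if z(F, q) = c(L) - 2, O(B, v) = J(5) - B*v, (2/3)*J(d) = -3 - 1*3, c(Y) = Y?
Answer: -126768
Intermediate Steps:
J(d) = -9 (J(d) = 3*(-3 - 1*3)/2 = 3*(-3 - 3)/2 = (3/2)*(-6) = -9)
O(B, v) = -9 - B*v
z(F, q) = -3 (z(F, q) = -1 - 2 = -3)
(O(-17, -13)*60 + z(-7, 18)) - 1*112965 = ((-9 - 1*(-17)*(-13))*60 - 3) - 1*112965 = ((-9 - 221)*60 - 3) - 112965 = (-230*60 - 3) - 112965 = (-13800 - 3) - 112965 = -13803 - 112965 = -126768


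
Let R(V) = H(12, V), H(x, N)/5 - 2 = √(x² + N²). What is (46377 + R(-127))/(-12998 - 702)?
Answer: -46387/13700 - √16273/2740 ≈ -3.4325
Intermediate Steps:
H(x, N) = 10 + 5*√(N² + x²) (H(x, N) = 10 + 5*√(x² + N²) = 10 + 5*√(N² + x²))
R(V) = 10 + 5*√(144 + V²) (R(V) = 10 + 5*√(V² + 12²) = 10 + 5*√(V² + 144) = 10 + 5*√(144 + V²))
(46377 + R(-127))/(-12998 - 702) = (46377 + (10 + 5*√(144 + (-127)²)))/(-12998 - 702) = (46377 + (10 + 5*√(144 + 16129)))/(-13700) = (46377 + (10 + 5*√16273))*(-1/13700) = (46387 + 5*√16273)*(-1/13700) = -46387/13700 - √16273/2740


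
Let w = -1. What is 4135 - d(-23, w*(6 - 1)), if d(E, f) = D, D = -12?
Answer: 4147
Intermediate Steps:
d(E, f) = -12
4135 - d(-23, w*(6 - 1)) = 4135 - 1*(-12) = 4135 + 12 = 4147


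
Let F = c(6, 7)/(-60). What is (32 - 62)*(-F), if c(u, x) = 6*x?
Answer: -21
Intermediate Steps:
F = -7/10 (F = (6*7)/(-60) = 42*(-1/60) = -7/10 ≈ -0.70000)
(32 - 62)*(-F) = (32 - 62)*(-1*(-7/10)) = -30*7/10 = -21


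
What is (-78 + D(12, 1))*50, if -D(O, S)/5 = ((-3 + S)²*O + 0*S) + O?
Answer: -18900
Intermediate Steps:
D(O, S) = -5*O - 5*O*(-3 + S)² (D(O, S) = -5*(((-3 + S)²*O + 0*S) + O) = -5*((O*(-3 + S)² + 0) + O) = -5*(O*(-3 + S)² + O) = -5*(O + O*(-3 + S)²) = -5*O - 5*O*(-3 + S)²)
(-78 + D(12, 1))*50 = (-78 - 5*12*(1 + (-3 + 1)²))*50 = (-78 - 5*12*(1 + (-2)²))*50 = (-78 - 5*12*(1 + 4))*50 = (-78 - 5*12*5)*50 = (-78 - 300)*50 = -378*50 = -18900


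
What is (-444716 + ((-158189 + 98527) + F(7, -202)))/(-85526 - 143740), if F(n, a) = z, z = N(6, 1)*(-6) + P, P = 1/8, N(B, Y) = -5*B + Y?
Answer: 4033631/1834128 ≈ 2.1992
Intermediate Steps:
N(B, Y) = Y - 5*B
P = ⅛ ≈ 0.12500
z = 1393/8 (z = (1 - 5*6)*(-6) + ⅛ = (1 - 30)*(-6) + ⅛ = -29*(-6) + ⅛ = 174 + ⅛ = 1393/8 ≈ 174.13)
F(n, a) = 1393/8
(-444716 + ((-158189 + 98527) + F(7, -202)))/(-85526 - 143740) = (-444716 + ((-158189 + 98527) + 1393/8))/(-85526 - 143740) = (-444716 + (-59662 + 1393/8))/(-229266) = (-444716 - 475903/8)*(-1/229266) = -4033631/8*(-1/229266) = 4033631/1834128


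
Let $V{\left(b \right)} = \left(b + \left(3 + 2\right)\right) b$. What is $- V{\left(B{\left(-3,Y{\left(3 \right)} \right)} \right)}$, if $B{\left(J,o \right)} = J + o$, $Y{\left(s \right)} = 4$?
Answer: $-6$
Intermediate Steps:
$V{\left(b \right)} = b \left(5 + b\right)$ ($V{\left(b \right)} = \left(b + 5\right) b = \left(5 + b\right) b = b \left(5 + b\right)$)
$- V{\left(B{\left(-3,Y{\left(3 \right)} \right)} \right)} = - \left(-3 + 4\right) \left(5 + \left(-3 + 4\right)\right) = - 1 \left(5 + 1\right) = - 1 \cdot 6 = \left(-1\right) 6 = -6$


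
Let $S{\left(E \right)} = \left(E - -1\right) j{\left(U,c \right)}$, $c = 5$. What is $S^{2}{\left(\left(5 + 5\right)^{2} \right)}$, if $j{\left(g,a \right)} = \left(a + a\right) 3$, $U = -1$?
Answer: $9180900$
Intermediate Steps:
$j{\left(g,a \right)} = 6 a$ ($j{\left(g,a \right)} = 2 a 3 = 6 a$)
$S{\left(E \right)} = 30 + 30 E$ ($S{\left(E \right)} = \left(E - -1\right) 6 \cdot 5 = \left(E + \left(-3 + 4\right)\right) 30 = \left(E + 1\right) 30 = \left(1 + E\right) 30 = 30 + 30 E$)
$S^{2}{\left(\left(5 + 5\right)^{2} \right)} = \left(30 + 30 \left(5 + 5\right)^{2}\right)^{2} = \left(30 + 30 \cdot 10^{2}\right)^{2} = \left(30 + 30 \cdot 100\right)^{2} = \left(30 + 3000\right)^{2} = 3030^{2} = 9180900$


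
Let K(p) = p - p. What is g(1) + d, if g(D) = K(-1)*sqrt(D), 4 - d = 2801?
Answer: -2797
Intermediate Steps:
d = -2797 (d = 4 - 1*2801 = 4 - 2801 = -2797)
K(p) = 0
g(D) = 0 (g(D) = 0*sqrt(D) = 0)
g(1) + d = 0 - 2797 = -2797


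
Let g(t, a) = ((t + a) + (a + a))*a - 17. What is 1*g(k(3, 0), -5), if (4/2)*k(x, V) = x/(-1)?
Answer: 131/2 ≈ 65.500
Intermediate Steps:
k(x, V) = -x/2 (k(x, V) = (x/(-1))/2 = (x*(-1))/2 = (-x)/2 = -x/2)
g(t, a) = -17 + a*(t + 3*a) (g(t, a) = ((a + t) + 2*a)*a - 17 = (t + 3*a)*a - 17 = a*(t + 3*a) - 17 = -17 + a*(t + 3*a))
1*g(k(3, 0), -5) = 1*(-17 + 3*(-5)² - (-5)*3/2) = 1*(-17 + 3*25 - 5*(-3/2)) = 1*(-17 + 75 + 15/2) = 1*(131/2) = 131/2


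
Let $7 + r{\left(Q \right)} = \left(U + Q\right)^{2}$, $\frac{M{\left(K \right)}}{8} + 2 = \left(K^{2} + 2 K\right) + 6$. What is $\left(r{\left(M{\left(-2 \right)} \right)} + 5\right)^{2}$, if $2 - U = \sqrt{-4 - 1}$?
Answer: $1297081 - 156264 i \sqrt{5} \approx 1.2971 \cdot 10^{6} - 3.4942 \cdot 10^{5} i$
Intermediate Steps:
$U = 2 - i \sqrt{5}$ ($U = 2 - \sqrt{-4 - 1} = 2 - \sqrt{-5} = 2 - i \sqrt{5} \approx 2.0 - 2.2361 i$)
$M{\left(K \right)} = 32 + 8 K^{2} + 16 K$ ($M{\left(K \right)} = -16 + 8 \left(\left(K^{2} + 2 K\right) + 6\right) = -16 + 8 \left(6 + K^{2} + 2 K\right) = -16 + \left(48 + 8 K^{2} + 16 K\right) = 32 + 8 K^{2} + 16 K$)
$r{\left(Q \right)} = -7 + \left(2 + Q - i \sqrt{5}\right)^{2}$ ($r{\left(Q \right)} = -7 + \left(\left(2 - i \sqrt{5}\right) + Q\right)^{2} = -7 + \left(2 + Q - i \sqrt{5}\right)^{2}$)
$\left(r{\left(M{\left(-2 \right)} \right)} + 5\right)^{2} = \left(\left(-7 + \left(2 + \left(32 + 8 \left(-2\right)^{2} + 16 \left(-2\right)\right) - i \sqrt{5}\right)^{2}\right) + 5\right)^{2} = \left(\left(-7 + \left(2 + \left(32 + 8 \cdot 4 - 32\right) - i \sqrt{5}\right)^{2}\right) + 5\right)^{2} = \left(\left(-7 + \left(2 + \left(32 + 32 - 32\right) - i \sqrt{5}\right)^{2}\right) + 5\right)^{2} = \left(\left(-7 + \left(2 + 32 - i \sqrt{5}\right)^{2}\right) + 5\right)^{2} = \left(\left(-7 + \left(34 - i \sqrt{5}\right)^{2}\right) + 5\right)^{2} = \left(-2 + \left(34 - i \sqrt{5}\right)^{2}\right)^{2}$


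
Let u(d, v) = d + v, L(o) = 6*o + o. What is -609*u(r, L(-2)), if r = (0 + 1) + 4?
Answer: 5481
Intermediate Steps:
r = 5 (r = 1 + 4 = 5)
L(o) = 7*o
-609*u(r, L(-2)) = -609*(5 + 7*(-2)) = -609*(5 - 14) = -609*(-9) = 5481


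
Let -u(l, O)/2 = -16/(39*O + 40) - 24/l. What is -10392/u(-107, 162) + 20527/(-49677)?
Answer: 21949829835499/936908220 ≈ 23428.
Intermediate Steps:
u(l, O) = 32/(40 + 39*O) + 48/l (u(l, O) = -2*(-16/(39*O + 40) - 24/l) = -2*(-16/(40 + 39*O) - 24/l) = -2*(-24/l - 16/(40 + 39*O)) = 32/(40 + 39*O) + 48/l)
-10392/u(-107, 162) + 20527/(-49677) = -10392*(-107*(40 + 39*162)/(16*(120 + 2*(-107) + 117*162))) + 20527/(-49677) = -10392*(-107*(40 + 6318)/(16*(120 - 214 + 18954))) + 20527*(-1/49677) = -10392/(16*(-1/107)*18860/6358) - 20527/49677 = -10392/(16*(-1/107)*(1/6358)*18860) - 20527/49677 = -10392/(-150880/340153) - 20527/49677 = -10392*(-340153/150880) - 20527/49677 = 441858747/18860 - 20527/49677 = 21949829835499/936908220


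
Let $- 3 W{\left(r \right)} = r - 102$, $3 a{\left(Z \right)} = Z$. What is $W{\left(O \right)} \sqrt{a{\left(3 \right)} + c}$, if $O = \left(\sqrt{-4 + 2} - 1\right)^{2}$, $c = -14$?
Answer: $- \frac{2 \sqrt{26}}{3} + \frac{103 i \sqrt{13}}{3} \approx -3.3993 + 123.79 i$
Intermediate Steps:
$a{\left(Z \right)} = \frac{Z}{3}$
$O = \left(-1 + i \sqrt{2}\right)^{2}$ ($O = \left(\sqrt{-2} - 1\right)^{2} = \left(i \sqrt{2} - 1\right)^{2} = \left(-1 + i \sqrt{2}\right)^{2} \approx -1.0 - 2.8284 i$)
$W{\left(r \right)} = 34 - \frac{r}{3}$ ($W{\left(r \right)} = - \frac{r - 102}{3} = - \frac{-102 + r}{3} = 34 - \frac{r}{3}$)
$W{\left(O \right)} \sqrt{a{\left(3 \right)} + c} = \left(34 - \frac{\left(1 - i \sqrt{2}\right)^{2}}{3}\right) \sqrt{\frac{1}{3} \cdot 3 - 14} = \left(34 - \frac{\left(1 - i \sqrt{2}\right)^{2}}{3}\right) \sqrt{1 - 14} = \left(34 - \frac{\left(1 - i \sqrt{2}\right)^{2}}{3}\right) \sqrt{-13} = \left(34 - \frac{\left(1 - i \sqrt{2}\right)^{2}}{3}\right) i \sqrt{13} = i \sqrt{13} \left(34 - \frac{\left(1 - i \sqrt{2}\right)^{2}}{3}\right)$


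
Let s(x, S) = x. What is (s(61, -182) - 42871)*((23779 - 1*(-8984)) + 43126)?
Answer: -3248808090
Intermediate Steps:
(s(61, -182) - 42871)*((23779 - 1*(-8984)) + 43126) = (61 - 42871)*((23779 - 1*(-8984)) + 43126) = -42810*((23779 + 8984) + 43126) = -42810*(32763 + 43126) = -42810*75889 = -3248808090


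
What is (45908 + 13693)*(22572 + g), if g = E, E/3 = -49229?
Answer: -7456979115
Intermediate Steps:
E = -147687 (E = 3*(-49229) = -147687)
g = -147687
(45908 + 13693)*(22572 + g) = (45908 + 13693)*(22572 - 147687) = 59601*(-125115) = -7456979115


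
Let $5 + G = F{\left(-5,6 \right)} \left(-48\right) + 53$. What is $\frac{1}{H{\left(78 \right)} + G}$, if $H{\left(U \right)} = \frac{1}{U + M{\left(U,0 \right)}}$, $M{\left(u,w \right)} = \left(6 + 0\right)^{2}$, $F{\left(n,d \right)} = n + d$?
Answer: $114$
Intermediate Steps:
$F{\left(n,d \right)} = d + n$
$M{\left(u,w \right)} = 36$ ($M{\left(u,w \right)} = 6^{2} = 36$)
$H{\left(U \right)} = \frac{1}{36 + U}$ ($H{\left(U \right)} = \frac{1}{U + 36} = \frac{1}{36 + U}$)
$G = 0$ ($G = -5 + \left(\left(6 - 5\right) \left(-48\right) + 53\right) = -5 + \left(1 \left(-48\right) + 53\right) = -5 + \left(-48 + 53\right) = -5 + 5 = 0$)
$\frac{1}{H{\left(78 \right)} + G} = \frac{1}{\frac{1}{36 + 78} + 0} = \frac{1}{\frac{1}{114} + 0} = \frac{1}{\frac{1}{114}} = 114$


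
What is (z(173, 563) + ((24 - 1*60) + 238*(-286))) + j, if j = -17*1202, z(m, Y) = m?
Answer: -88365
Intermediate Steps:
j = -20434
(z(173, 563) + ((24 - 1*60) + 238*(-286))) + j = (173 + ((24 - 1*60) + 238*(-286))) - 20434 = (173 + ((24 - 60) - 68068)) - 20434 = (173 + (-36 - 68068)) - 20434 = (173 - 68104) - 20434 = -67931 - 20434 = -88365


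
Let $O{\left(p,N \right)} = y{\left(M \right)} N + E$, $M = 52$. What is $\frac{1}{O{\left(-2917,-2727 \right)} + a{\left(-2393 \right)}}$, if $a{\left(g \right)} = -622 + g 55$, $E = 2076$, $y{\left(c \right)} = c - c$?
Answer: $- \frac{1}{130161} \approx -7.6828 \cdot 10^{-6}$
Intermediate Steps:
$y{\left(c \right)} = 0$
$O{\left(p,N \right)} = 2076$ ($O{\left(p,N \right)} = 0 N + 2076 = 0 + 2076 = 2076$)
$a{\left(g \right)} = -622 + 55 g$
$\frac{1}{O{\left(-2917,-2727 \right)} + a{\left(-2393 \right)}} = \frac{1}{2076 + \left(-622 + 55 \left(-2393\right)\right)} = \frac{1}{2076 - 132237} = \frac{1}{-130161} = - \frac{1}{130161}$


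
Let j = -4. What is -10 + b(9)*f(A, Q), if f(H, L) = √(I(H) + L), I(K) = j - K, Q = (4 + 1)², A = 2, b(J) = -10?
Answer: -10 - 10*√19 ≈ -53.589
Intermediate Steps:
Q = 25 (Q = 5² = 25)
I(K) = -4 - K
f(H, L) = √(-4 + L - H) (f(H, L) = √((-4 - H) + L) = √(-4 + L - H))
-10 + b(9)*f(A, Q) = -10 - 10*√(-4 + 25 - 1*2) = -10 - 10*√(-4 + 25 - 2) = -10 - 10*√19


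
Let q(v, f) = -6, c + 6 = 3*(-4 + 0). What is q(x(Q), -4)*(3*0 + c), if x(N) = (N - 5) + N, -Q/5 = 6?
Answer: 108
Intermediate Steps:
Q = -30 (Q = -5*6 = -30)
x(N) = -5 + 2*N (x(N) = (-5 + N) + N = -5 + 2*N)
c = -18 (c = -6 + 3*(-4 + 0) = -6 + 3*(-4) = -6 - 12 = -18)
q(x(Q), -4)*(3*0 + c) = -6*(3*0 - 18) = -6*(0 - 18) = -6*(-18) = 108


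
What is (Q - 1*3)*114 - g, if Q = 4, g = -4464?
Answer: 4578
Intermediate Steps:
(Q - 1*3)*114 - g = (4 - 1*3)*114 - 1*(-4464) = (4 - 3)*114 + 4464 = 1*114 + 4464 = 114 + 4464 = 4578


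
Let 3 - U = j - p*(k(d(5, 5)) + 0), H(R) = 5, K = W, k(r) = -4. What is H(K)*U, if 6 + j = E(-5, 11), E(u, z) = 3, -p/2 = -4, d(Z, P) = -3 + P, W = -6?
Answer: -130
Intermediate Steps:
K = -6
p = 8 (p = -2*(-4) = 8)
j = -3 (j = -6 + 3 = -3)
U = -26 (U = 3 - (-3 - 8*(-4 + 0)) = 3 - (-3 - 8*(-4)) = 3 - (-3 - 1*(-32)) = 3 - (-3 + 32) = 3 - 1*29 = 3 - 29 = -26)
H(K)*U = 5*(-26) = -130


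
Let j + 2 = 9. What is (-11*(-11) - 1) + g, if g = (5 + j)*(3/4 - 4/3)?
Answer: 113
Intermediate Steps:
j = 7 (j = -2 + 9 = 7)
g = -7 (g = (5 + 7)*(3/4 - 4/3) = 12*(3*(1/4) - 4*1/3) = 12*(3/4 - 4/3) = 12*(-7/12) = -7)
(-11*(-11) - 1) + g = (-11*(-11) - 1) - 7 = (121 - 1) - 7 = 120 - 7 = 113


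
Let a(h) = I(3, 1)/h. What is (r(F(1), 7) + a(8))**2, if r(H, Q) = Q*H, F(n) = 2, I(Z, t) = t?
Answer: 12769/64 ≈ 199.52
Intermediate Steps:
a(h) = 1/h
r(H, Q) = H*Q
(r(F(1), 7) + a(8))**2 = (2*7 + 1/8)**2 = (14 + 1/8)**2 = (113/8)**2 = 12769/64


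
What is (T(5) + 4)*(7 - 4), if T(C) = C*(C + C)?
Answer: 162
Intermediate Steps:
T(C) = 2*C² (T(C) = C*(2*C) = 2*C²)
(T(5) + 4)*(7 - 4) = (2*5² + 4)*(7 - 4) = (2*25 + 4)*3 = (50 + 4)*3 = 54*3 = 162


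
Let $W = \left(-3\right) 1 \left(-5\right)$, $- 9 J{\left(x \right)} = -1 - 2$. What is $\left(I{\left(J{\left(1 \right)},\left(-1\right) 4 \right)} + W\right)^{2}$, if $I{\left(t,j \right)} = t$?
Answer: $\frac{2116}{9} \approx 235.11$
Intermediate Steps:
$J{\left(x \right)} = \frac{1}{3}$ ($J{\left(x \right)} = - \frac{-1 - 2}{9} = \left(- \frac{1}{9}\right) \left(-3\right) = \frac{1}{3}$)
$W = 15$ ($W = \left(-3\right) \left(-5\right) = 15$)
$\left(I{\left(J{\left(1 \right)},\left(-1\right) 4 \right)} + W\right)^{2} = \left(\frac{1}{3} + 15\right)^{2} = \left(\frac{46}{3}\right)^{2} = \frac{2116}{9}$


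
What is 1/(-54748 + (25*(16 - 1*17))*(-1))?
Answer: -1/54723 ≈ -1.8274e-5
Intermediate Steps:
1/(-54748 + (25*(16 - 1*17))*(-1)) = 1/(-54748 + (25*(16 - 17))*(-1)) = 1/(-54748 + (25*(-1))*(-1)) = 1/(-54748 - 25*(-1)) = 1/(-54748 + 25) = 1/(-54723) = -1/54723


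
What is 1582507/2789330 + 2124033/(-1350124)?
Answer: -1894024143511/1882970688460 ≈ -1.0059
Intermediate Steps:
1582507/2789330 + 2124033/(-1350124) = 1582507*(1/2789330) + 2124033*(-1/1350124) = 1582507/2789330 - 2124033/1350124 = -1894024143511/1882970688460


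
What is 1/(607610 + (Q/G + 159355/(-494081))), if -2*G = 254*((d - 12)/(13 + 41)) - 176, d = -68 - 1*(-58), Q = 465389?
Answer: 266309659/162699236910894 ≈ 1.6368e-6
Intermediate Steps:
d = -10 (d = -68 + 58 = -10)
G = 3773/27 (G = -(254*((-10 - 12)/(13 + 41)) - 176)/2 = -(254*(-22/54) - 176)/2 = -(254*(-22*1/54) - 176)/2 = -(254*(-11/27) - 176)/2 = -(-2794/27 - 176)/2 = -½*(-7546/27) = 3773/27 ≈ 139.74)
1/(607610 + (Q/G + 159355/(-494081))) = 1/(607610 + (465389/(3773/27) + 159355/(-494081))) = 1/(607610 + (465389*(27/3773) + 159355*(-1/494081))) = 1/(607610 + (12565503/3773 - 22765/70583)) = 1/(607610 + 886825005904/266309659) = 1/(162699236910894/266309659) = 266309659/162699236910894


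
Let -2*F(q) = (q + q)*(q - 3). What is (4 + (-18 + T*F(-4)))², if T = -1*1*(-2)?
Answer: 4900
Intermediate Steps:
F(q) = -q*(-3 + q) (F(q) = -(q + q)*(q - 3)/2 = -2*q*(-3 + q)/2 = -q*(-3 + q))
T = 2 (T = -1*(-2) = 2)
(4 + (-18 + T*F(-4)))² = (4 + (-18 + 2*(-4*(3 - 1*(-4)))))² = (4 + (-18 + 2*(-4*(3 + 4))))² = (4 + (-18 + 2*(-4*7)))² = (4 + (-18 + 2*(-28)))² = (4 + (-18 - 56))² = (4 - 74)² = (-70)² = 4900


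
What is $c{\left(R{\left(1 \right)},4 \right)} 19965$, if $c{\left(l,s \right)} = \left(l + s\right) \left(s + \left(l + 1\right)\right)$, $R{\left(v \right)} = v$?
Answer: $598950$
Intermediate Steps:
$c{\left(l,s \right)} = \left(l + s\right) \left(1 + l + s\right)$ ($c{\left(l,s \right)} = \left(l + s\right) \left(s + \left(1 + l\right)\right) = \left(l + s\right) \left(1 + l + s\right)$)
$c{\left(R{\left(1 \right)},4 \right)} 19965 = \left(1 + 4 + 1^{2} + 4^{2} + 2 \cdot 1 \cdot 4\right) 19965 = \left(1 + 4 + 1 + 16 + 8\right) 19965 = 30 \cdot 19965 = 598950$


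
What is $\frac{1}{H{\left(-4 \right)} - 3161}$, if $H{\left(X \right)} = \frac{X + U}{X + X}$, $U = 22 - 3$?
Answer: $- \frac{8}{25303} \approx -0.00031617$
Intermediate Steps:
$U = 19$
$H{\left(X \right)} = \frac{19 + X}{2 X}$ ($H{\left(X \right)} = \frac{X + 19}{X + X} = \frac{19 + X}{2 X}$)
$\frac{1}{H{\left(-4 \right)} - 3161} = \frac{1}{\frac{19 - 4}{2 \left(-4\right)} - 3161} = \frac{1}{\frac{1}{2} \left(- \frac{1}{4}\right) 15 - 3161} = \frac{1}{- \frac{15}{8} - 3161} = \frac{1}{- \frac{25303}{8}} = - \frac{8}{25303}$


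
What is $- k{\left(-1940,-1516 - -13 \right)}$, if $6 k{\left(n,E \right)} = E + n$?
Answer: $\frac{3443}{6} \approx 573.83$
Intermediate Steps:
$k{\left(n,E \right)} = \frac{E}{6} + \frac{n}{6}$ ($k{\left(n,E \right)} = \frac{E + n}{6} = \frac{E}{6} + \frac{n}{6}$)
$- k{\left(-1940,-1516 - -13 \right)} = - (\frac{-1516 - -13}{6} + \frac{1}{6} \left(-1940\right)) = - (\frac{-1516 + 13}{6} - \frac{970}{3}) = - (\frac{1}{6} \left(-1503\right) - \frac{970}{3}) = - (- \frac{501}{2} - \frac{970}{3}) = \left(-1\right) \left(- \frac{3443}{6}\right) = \frac{3443}{6}$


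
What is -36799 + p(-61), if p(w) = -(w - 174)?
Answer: -36564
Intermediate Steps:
p(w) = 174 - w (p(w) = -(-174 + w) = 174 - w)
-36799 + p(-61) = -36799 + (174 - 1*(-61)) = -36799 + (174 + 61) = -36799 + 235 = -36564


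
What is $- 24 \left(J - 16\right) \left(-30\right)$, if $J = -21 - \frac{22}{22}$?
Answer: $-27360$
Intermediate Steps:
$J = -22$ ($J = -21 - 22 \cdot \frac{1}{22} = -21 - 1 = -22$)
$- 24 \left(J - 16\right) \left(-30\right) = - 24 \left(-22 - 16\right) \left(-30\right) = \left(-24\right) \left(-38\right) \left(-30\right) = 912 \left(-30\right) = -27360$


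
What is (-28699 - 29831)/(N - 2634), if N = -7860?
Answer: 9755/1749 ≈ 5.5775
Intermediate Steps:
(-28699 - 29831)/(N - 2634) = (-28699 - 29831)/(-7860 - 2634) = -58530/(-10494) = -58530*(-1/10494) = 9755/1749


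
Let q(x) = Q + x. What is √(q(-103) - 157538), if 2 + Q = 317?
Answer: I*√157326 ≈ 396.64*I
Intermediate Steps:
Q = 315 (Q = -2 + 317 = 315)
q(x) = 315 + x
√(q(-103) - 157538) = √((315 - 103) - 157538) = √(212 - 157538) = √(-157326) = I*√157326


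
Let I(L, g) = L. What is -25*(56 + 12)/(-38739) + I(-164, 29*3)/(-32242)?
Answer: 30582298/624511419 ≈ 0.048970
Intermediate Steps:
-25*(56 + 12)/(-38739) + I(-164, 29*3)/(-32242) = -25*(56 + 12)/(-38739) - 164/(-32242) = -25*68*(-1/38739) - 164*(-1/32242) = -1700*(-1/38739) + 82/16121 = 1700/38739 + 82/16121 = 30582298/624511419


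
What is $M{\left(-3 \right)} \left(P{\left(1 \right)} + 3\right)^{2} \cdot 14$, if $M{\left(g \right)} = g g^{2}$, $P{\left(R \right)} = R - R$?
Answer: $-3402$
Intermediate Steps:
$P{\left(R \right)} = 0$
$M{\left(g \right)} = g^{3}$
$M{\left(-3 \right)} \left(P{\left(1 \right)} + 3\right)^{2} \cdot 14 = \left(-3\right)^{3} \left(0 + 3\right)^{2} \cdot 14 = - 27 \cdot 3^{2} \cdot 14 = \left(-27\right) 9 \cdot 14 = \left(-243\right) 14 = -3402$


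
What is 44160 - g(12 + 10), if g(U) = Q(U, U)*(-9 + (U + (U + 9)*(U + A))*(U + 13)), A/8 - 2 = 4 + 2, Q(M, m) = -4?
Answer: 420444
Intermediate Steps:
A = 64 (A = 16 + 8*(4 + 2) = 16 + 8*6 = 16 + 48 = 64)
g(U) = 36 - 4*(13 + U)*(U + (9 + U)*(64 + U)) (g(U) = -4*(-9 + (U + (U + 9)*(U + 64))*(U + 13)) = -4*(-9 + (U + (9 + U)*(64 + U))*(13 + U)) = -4*(-9 + (13 + U)*(U + (9 + U)*(64 + U))) = 36 - 4*(13 + U)*(U + (9 + U)*(64 + U)))
44160 - g(12 + 10) = 44160 - (-29916 - 6152*(12 + 10) - 348*(12 + 10)² - 4*(12 + 10)³) = 44160 - (-29916 - 6152*22 - 348*22² - 4*22³) = 44160 - (-29916 - 135344 - 348*484 - 4*10648) = 44160 - (-29916 - 135344 - 168432 - 42592) = 44160 - 1*(-376284) = 44160 + 376284 = 420444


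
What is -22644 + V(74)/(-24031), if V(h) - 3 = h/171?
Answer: -93051012431/4109301 ≈ -22644.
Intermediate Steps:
V(h) = 3 + h/171
-22644 + V(74)/(-24031) = -22644 + (3 + (1/171)*74)/(-24031) = -22644 + (3 + 74/171)*(-1/24031) = -22644 + (587/171)*(-1/24031) = -22644 - 587/4109301 = -93051012431/4109301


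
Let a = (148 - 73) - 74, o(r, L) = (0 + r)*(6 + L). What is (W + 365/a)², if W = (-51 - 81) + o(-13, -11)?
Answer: 88804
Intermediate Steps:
o(r, L) = r*(6 + L)
a = 1 (a = 75 - 74 = 1)
W = -67 (W = (-51 - 81) - 13*(6 - 11) = -132 - 13*(-5) = -132 + 65 = -67)
(W + 365/a)² = (-67 + 365/1)² = (-67 + 365*1)² = (-67 + 365)² = 298² = 88804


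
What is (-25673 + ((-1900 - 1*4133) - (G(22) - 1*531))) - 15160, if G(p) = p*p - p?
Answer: -46797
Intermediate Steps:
G(p) = p² - p
(-25673 + ((-1900 - 1*4133) - (G(22) - 1*531))) - 15160 = (-25673 + ((-1900 - 1*4133) - (22*(-1 + 22) - 1*531))) - 15160 = (-25673 + ((-1900 - 4133) - (22*21 - 531))) - 15160 = (-25673 + (-6033 - (462 - 531))) - 15160 = (-25673 + (-6033 - 1*(-69))) - 15160 = (-25673 + (-6033 + 69)) - 15160 = (-25673 - 5964) - 15160 = -31637 - 15160 = -46797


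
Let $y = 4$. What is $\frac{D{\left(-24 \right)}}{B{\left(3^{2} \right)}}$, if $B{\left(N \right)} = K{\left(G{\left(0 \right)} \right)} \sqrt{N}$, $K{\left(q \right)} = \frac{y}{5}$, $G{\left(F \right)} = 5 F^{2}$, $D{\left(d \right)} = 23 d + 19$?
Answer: $- \frac{2665}{12} \approx -222.08$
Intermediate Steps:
$D{\left(d \right)} = 19 + 23 d$
$K{\left(q \right)} = \frac{4}{5}$
$B{\left(N \right)} = \frac{4 \sqrt{N}}{5}$
$\frac{D{\left(-24 \right)}}{B{\left(3^{2} \right)}} = \frac{19 + 23 \left(-24\right)}{\frac{4}{5} \sqrt{3^{2}}} = \frac{19 - 552}{\frac{4}{5} \sqrt{9}} = - \frac{533}{\frac{4}{5} \cdot 3} = - \frac{533}{\frac{12}{5}} = \left(-533\right) \frac{5}{12} = - \frac{2665}{12}$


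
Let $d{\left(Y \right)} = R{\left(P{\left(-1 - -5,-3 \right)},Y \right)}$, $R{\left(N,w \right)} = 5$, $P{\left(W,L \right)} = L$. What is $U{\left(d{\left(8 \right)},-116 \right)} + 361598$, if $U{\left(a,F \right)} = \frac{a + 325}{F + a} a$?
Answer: $\frac{13378576}{37} \approx 3.6158 \cdot 10^{5}$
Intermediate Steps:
$d{\left(Y \right)} = 5$
$U{\left(a,F \right)} = \frac{a \left(325 + a\right)}{F + a}$ ($U{\left(a,F \right)} = \frac{325 + a}{F + a} a = \frac{a \left(325 + a\right)}{F + a}$)
$U{\left(d{\left(8 \right)},-116 \right)} + 361598 = \frac{5 \left(325 + 5\right)}{-116 + 5} + 361598 = 5 \frac{1}{-111} \cdot 330 + 361598 = 5 \left(- \frac{1}{111}\right) 330 + 361598 = - \frac{550}{37} + 361598 = \frac{13378576}{37}$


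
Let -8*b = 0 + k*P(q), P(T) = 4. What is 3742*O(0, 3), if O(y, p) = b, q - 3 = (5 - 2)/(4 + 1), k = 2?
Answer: -3742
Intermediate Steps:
q = 18/5 (q = 3 + (5 - 2)/(4 + 1) = 3 + 3/5 = 3 + 3*(⅕) = 3 + ⅗ = 18/5 ≈ 3.6000)
b = -1 (b = -(0 + 2*4)/8 = -(0 + 8)/8 = -⅛*8 = -1)
O(y, p) = -1
3742*O(0, 3) = 3742*(-1) = -3742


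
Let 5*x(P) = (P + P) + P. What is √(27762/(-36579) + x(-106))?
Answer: 2*I*√59801239115/60965 ≈ 8.0224*I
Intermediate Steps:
x(P) = 3*P/5 (x(P) = ((P + P) + P)/5 = (2*P + P)/5 = (3*P)/5 = 3*P/5)
√(27762/(-36579) + x(-106)) = √(27762/(-36579) + (⅗)*(-106)) = √(27762*(-1/36579) - 318/5) = √(-9254/12193 - 318/5) = √(-3923644/60965) = 2*I*√59801239115/60965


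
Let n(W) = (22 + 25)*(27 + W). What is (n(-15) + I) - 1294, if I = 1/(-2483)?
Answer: -1812591/2483 ≈ -730.00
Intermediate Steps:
n(W) = 1269 + 47*W (n(W) = 47*(27 + W) = 1269 + 47*W)
I = -1/2483 ≈ -0.00040274
(n(-15) + I) - 1294 = ((1269 + 47*(-15)) - 1/2483) - 1294 = ((1269 - 705) - 1/2483) - 1294 = (564 - 1/2483) - 1294 = 1400411/2483 - 1294 = -1812591/2483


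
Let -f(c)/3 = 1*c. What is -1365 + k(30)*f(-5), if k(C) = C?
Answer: -915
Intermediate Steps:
f(c) = -3*c
-1365 + k(30)*f(-5) = -1365 + 30*(-3*(-5)) = -1365 + 30*15 = -1365 + 450 = -915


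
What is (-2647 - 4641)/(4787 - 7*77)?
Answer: -911/531 ≈ -1.7156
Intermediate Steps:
(-2647 - 4641)/(4787 - 7*77) = -7288/(4787 - 539) = -7288/4248 = -7288*1/4248 = -911/531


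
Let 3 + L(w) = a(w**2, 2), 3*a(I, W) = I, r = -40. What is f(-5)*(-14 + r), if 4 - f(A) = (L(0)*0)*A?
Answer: -216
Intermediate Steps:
a(I, W) = I/3
L(w) = -3 + w**2/3
f(A) = 4 (f(A) = 4 - (-3 + (1/3)*0**2)*0*A = 4 - (-3 + (1/3)*0)*0*A = 4 - (-3 + 0)*0*A = 4 - (-3*0)*A = 4 - 0*A = 4 - 1*0 = 4 + 0 = 4)
f(-5)*(-14 + r) = 4*(-14 - 40) = 4*(-54) = -216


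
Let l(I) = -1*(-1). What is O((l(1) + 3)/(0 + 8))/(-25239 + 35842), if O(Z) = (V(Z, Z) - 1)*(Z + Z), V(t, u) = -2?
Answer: -3/10603 ≈ -0.00028294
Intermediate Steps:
l(I) = 1
O(Z) = -6*Z (O(Z) = (-2 - 1)*(Z + Z) = -6*Z)
O((l(1) + 3)/(0 + 8))/(-25239 + 35842) = (-6*(1 + 3)/(0 + 8))/(-25239 + 35842) = -24/8/10603 = -24/8*(1/10603) = -6*½*(1/10603) = -3*1/10603 = -3/10603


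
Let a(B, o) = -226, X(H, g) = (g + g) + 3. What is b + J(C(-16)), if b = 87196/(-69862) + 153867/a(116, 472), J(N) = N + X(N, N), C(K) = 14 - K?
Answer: -4650401567/7894406 ≈ -589.08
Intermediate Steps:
X(H, g) = 3 + 2*g (X(H, g) = 2*g + 3 = 3 + 2*g)
J(N) = 3 + 3*N (J(N) = N + (3 + 2*N) = 3 + 3*N)
b = -5384581325/7894406 (b = 87196/(-69862) + 153867/(-226) = 87196*(-1/69862) + 153867*(-1/226) = -43598/34931 - 153867/226 = -5384581325/7894406 ≈ -682.08)
b + J(C(-16)) = -5384581325/7894406 + (3 + 3*(14 - 1*(-16))) = -5384581325/7894406 + (3 + 3*(14 + 16)) = -5384581325/7894406 + (3 + 3*30) = -5384581325/7894406 + (3 + 90) = -5384581325/7894406 + 93 = -4650401567/7894406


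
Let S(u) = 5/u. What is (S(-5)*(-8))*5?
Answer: 40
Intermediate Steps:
(S(-5)*(-8))*5 = ((5/(-5))*(-8))*5 = ((5*(-1/5))*(-8))*5 = -1*(-8)*5 = 8*5 = 40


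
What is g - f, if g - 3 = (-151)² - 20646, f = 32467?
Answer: -30309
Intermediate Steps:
g = 2158 (g = 3 + ((-151)² - 20646) = 3 + (22801 - 20646) = 3 + 2155 = 2158)
g - f = 2158 - 1*32467 = 2158 - 32467 = -30309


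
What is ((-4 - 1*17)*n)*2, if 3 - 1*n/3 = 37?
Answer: 4284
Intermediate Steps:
n = -102 (n = 9 - 3*37 = 9 - 111 = -102)
((-4 - 1*17)*n)*2 = ((-4 - 1*17)*(-102))*2 = ((-4 - 17)*(-102))*2 = -21*(-102)*2 = 2142*2 = 4284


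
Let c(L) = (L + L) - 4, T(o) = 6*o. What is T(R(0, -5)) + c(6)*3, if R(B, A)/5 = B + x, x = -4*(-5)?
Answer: 624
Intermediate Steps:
x = 20
R(B, A) = 100 + 5*B (R(B, A) = 5*(B + 20) = 5*(20 + B) = 100 + 5*B)
c(L) = -4 + 2*L (c(L) = 2*L - 4 = -4 + 2*L)
T(R(0, -5)) + c(6)*3 = 6*(100 + 5*0) + (-4 + 2*6)*3 = 6*(100 + 0) + (-4 + 12)*3 = 6*100 + 8*3 = 600 + 24 = 624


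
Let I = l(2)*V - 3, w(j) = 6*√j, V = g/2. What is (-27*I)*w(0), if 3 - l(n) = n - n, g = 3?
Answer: 0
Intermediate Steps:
l(n) = 3 (l(n) = 3 - (n - n) = 3 - 1*0 = 3 + 0 = 3)
V = 3/2 ≈ 1.5000
I = 3/2 (I = 3*(3/2) - 3 = 9/2 - 3 = 3/2 ≈ 1.5000)
(-27*I)*w(0) = (-27*3/2)*(6*√0) = -243*0 = -81/2*0 = 0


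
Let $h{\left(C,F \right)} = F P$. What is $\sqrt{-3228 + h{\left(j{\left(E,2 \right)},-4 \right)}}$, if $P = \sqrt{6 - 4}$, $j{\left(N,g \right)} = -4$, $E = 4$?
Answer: $2 \sqrt{-807 - \sqrt{2}} \approx 56.865 i$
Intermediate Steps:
$P = \sqrt{2} \approx 1.4142$
$h{\left(C,F \right)} = F \sqrt{2}$
$\sqrt{-3228 + h{\left(j{\left(E,2 \right)},-4 \right)}} = \sqrt{-3228 - 4 \sqrt{2}}$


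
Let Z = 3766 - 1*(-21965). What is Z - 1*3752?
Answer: 21979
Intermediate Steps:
Z = 25731 (Z = 3766 + 21965 = 25731)
Z - 1*3752 = 25731 - 1*3752 = 25731 - 3752 = 21979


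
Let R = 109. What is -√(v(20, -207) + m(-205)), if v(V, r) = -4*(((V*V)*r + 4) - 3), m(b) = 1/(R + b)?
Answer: -13*√1128810/24 ≈ -575.50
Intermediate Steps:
m(b) = 1/(109 + b)
v(V, r) = -4 - 4*r*V² (v(V, r) = -4*((V²*r + 4) - 3) = -4*((r*V² + 4) - 3) = -4*((4 + r*V²) - 3) = -4*(1 + r*V²) = -4 - 4*r*V²)
-√(v(20, -207) + m(-205)) = -√((-4 - 4*(-207)*20²) + 1/(109 - 205)) = -√((-4 - 4*(-207)*400) + 1/(-96)) = -√((-4 + 331200) - 1/96) = -√(331196 - 1/96) = -√(31794815/96) = -13*√1128810/24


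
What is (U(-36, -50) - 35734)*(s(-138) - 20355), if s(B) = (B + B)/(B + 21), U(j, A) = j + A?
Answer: 9477410820/13 ≈ 7.2903e+8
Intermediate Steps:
U(j, A) = A + j
s(B) = 2*B/(21 + B) (s(B) = (2*B)/(21 + B) = 2*B/(21 + B))
(U(-36, -50) - 35734)*(s(-138) - 20355) = ((-50 - 36) - 35734)*(2*(-138)/(21 - 138) - 20355) = (-86 - 35734)*(2*(-138)/(-117) - 20355) = -35820*(2*(-138)*(-1/117) - 20355) = -35820*(92/39 - 20355) = -35820*(-793753/39) = 9477410820/13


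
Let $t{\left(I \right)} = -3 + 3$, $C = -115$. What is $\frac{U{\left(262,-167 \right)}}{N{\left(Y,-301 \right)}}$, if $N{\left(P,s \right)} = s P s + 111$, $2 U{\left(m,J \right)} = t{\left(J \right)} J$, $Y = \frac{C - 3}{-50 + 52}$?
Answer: $0$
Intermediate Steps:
$t{\left(I \right)} = 0$
$Y = -59$ ($Y = \frac{-115 - 3}{-50 + 52} = - \frac{118}{2} = \left(-118\right) \frac{1}{2} = -59$)
$U{\left(m,J \right)} = 0$ ($U{\left(m,J \right)} = \frac{0 J}{2} = \frac{1}{2} \cdot 0 = 0$)
$N{\left(P,s \right)} = 111 + P s^{2}$ ($N{\left(P,s \right)} = P s s + 111 = P s^{2} + 111 = 111 + P s^{2}$)
$\frac{U{\left(262,-167 \right)}}{N{\left(Y,-301 \right)}} = \frac{0}{111 - 59 \left(-301\right)^{2}} = \frac{0}{111 - 5345459} = \frac{0}{-5345348} = 0 \left(- \frac{1}{5345348}\right) = 0$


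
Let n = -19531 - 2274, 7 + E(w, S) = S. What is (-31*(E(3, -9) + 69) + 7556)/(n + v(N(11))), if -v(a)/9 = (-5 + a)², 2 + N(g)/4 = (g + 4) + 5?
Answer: -5913/62206 ≈ -0.095055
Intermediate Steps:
E(w, S) = -7 + S
N(g) = 28 + 4*g (N(g) = -8 + 4*((g + 4) + 5) = -8 + 4*((4 + g) + 5) = -8 + 4*(9 + g) = -8 + (36 + 4*g) = 28 + 4*g)
v(a) = -9*(-5 + a)²
n = -21805
(-31*(E(3, -9) + 69) + 7556)/(n + v(N(11))) = (-31*((-7 - 9) + 69) + 7556)/(-21805 - 9*(-5 + (28 + 4*11))²) = (-31*(-16 + 69) + 7556)/(-21805 - 9*(-5 + (28 + 44))²) = (-31*53 + 7556)/(-21805 - 9*(-5 + 72)²) = (-1643 + 7556)/(-21805 - 9*67²) = 5913/(-21805 - 9*4489) = 5913/(-21805 - 40401) = 5913/(-62206) = 5913*(-1/62206) = -5913/62206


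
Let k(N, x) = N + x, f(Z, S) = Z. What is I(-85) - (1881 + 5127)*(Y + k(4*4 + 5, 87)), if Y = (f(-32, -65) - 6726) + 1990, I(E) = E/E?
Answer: 32657281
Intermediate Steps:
I(E) = 1
Y = -4768 (Y = (-32 - 6726) + 1990 = -6758 + 1990 = -4768)
I(-85) - (1881 + 5127)*(Y + k(4*4 + 5, 87)) = 1 - (1881 + 5127)*(-4768 + ((4*4 + 5) + 87)) = 1 - 7008*(-4768 + ((16 + 5) + 87)) = 1 - 7008*(-4768 + (21 + 87)) = 1 - 7008*(-4768 + 108) = 1 - 7008*(-4660) = 1 - 1*(-32657280) = 1 + 32657280 = 32657281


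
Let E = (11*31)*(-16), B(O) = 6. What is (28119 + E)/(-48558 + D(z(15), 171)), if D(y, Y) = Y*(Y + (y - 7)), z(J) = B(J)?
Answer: -22663/19488 ≈ -1.1629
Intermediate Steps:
E = -5456 (E = 341*(-16) = -5456)
z(J) = 6
D(y, Y) = Y*(-7 + Y + y) (D(y, Y) = Y*(Y + (-7 + y)) = Y*(-7 + Y + y))
(28119 + E)/(-48558 + D(z(15), 171)) = (28119 - 5456)/(-48558 + 171*(-7 + 171 + 6)) = 22663/(-48558 + 171*170) = 22663/(-48558 + 29070) = 22663/(-19488) = 22663*(-1/19488) = -22663/19488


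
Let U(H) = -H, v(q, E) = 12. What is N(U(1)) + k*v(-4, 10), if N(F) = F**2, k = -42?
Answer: -503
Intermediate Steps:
N(U(1)) + k*v(-4, 10) = (-1*1)**2 - 42*12 = (-1)**2 - 504 = 1 - 504 = -503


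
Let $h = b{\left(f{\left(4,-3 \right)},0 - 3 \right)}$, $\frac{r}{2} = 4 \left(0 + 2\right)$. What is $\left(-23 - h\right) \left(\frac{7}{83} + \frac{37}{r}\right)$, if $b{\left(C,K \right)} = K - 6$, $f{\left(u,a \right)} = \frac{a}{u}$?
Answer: $- \frac{22281}{664} \approx -33.556$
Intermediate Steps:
$r = 16$ ($r = 2 \cdot 4 \left(0 + 2\right) = 2 \cdot 4 \cdot 2 = 2 \cdot 8 = 16$)
$b{\left(C,K \right)} = -6 + K$ ($b{\left(C,K \right)} = K - 6 = -6 + K$)
$h = -9$ ($h = -6 + \left(0 - 3\right) = -6 - 3 = -9$)
$\left(-23 - h\right) \left(\frac{7}{83} + \frac{37}{r}\right) = \left(-23 - -9\right) \left(\frac{7}{83} + \frac{37}{16}\right) = \left(-23 + 9\right) \left(7 \cdot \frac{1}{83} + 37 \cdot \frac{1}{16}\right) = - 14 \left(\frac{7}{83} + \frac{37}{16}\right) = \left(-14\right) \frac{3183}{1328} = - \frac{22281}{664}$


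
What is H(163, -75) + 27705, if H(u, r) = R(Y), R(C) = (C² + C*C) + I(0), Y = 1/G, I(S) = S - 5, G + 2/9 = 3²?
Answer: 172875862/6241 ≈ 27700.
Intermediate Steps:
G = 79/9 (G = -2/9 + 3² = -2/9 + 9 = 79/9 ≈ 8.7778)
I(S) = -5 + S
Y = 9/79 (Y = 1/(79/9) = 9/79 ≈ 0.11392)
R(C) = -5 + 2*C² (R(C) = (C² + C*C) + (-5 + 0) = (C² + C²) - 5 = 2*C² - 5 = -5 + 2*C²)
H(u, r) = -31043/6241 (H(u, r) = -5 + 2*(9/79)² = -5 + 2*(81/6241) = -5 + 162/6241 = -31043/6241)
H(163, -75) + 27705 = -31043/6241 + 27705 = 172875862/6241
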